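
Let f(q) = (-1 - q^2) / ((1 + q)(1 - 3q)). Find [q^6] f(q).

-608

The denominator gives the recurrence a_n = 2a_(n−1) + 3a_(n−2) for n ≥ 3; the numerator fixes a_0 = -1, a_1 = -2, a_2 = -8.
Iterating: -1, -2, -8, -22, -68, -202, -608, so a_6 = -608.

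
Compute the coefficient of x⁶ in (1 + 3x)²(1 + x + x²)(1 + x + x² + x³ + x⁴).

40

(1 + 3x)² has coefficients 1,6,9 for degrees 0…2.
(1 + x + x²) has coefficients 1,1,1,0,0,0,0 for degrees 0…6.
Finally multiplying by (1 + x + x² + x³ + x⁴), the product of all factors after the first has coefficients 1,2,3,3,3,2,1 for degrees 0…6.
[x⁶] = 1·1 + 6·2 + 9·3 = 40.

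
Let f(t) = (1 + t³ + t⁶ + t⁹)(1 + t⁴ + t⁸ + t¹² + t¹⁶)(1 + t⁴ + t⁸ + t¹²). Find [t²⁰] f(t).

3

(1 + t³ + t⁶ + t⁹) has coefficients 1,0,0,1,0,0,1,0,0,1 for degrees 0…9.
(1 + t⁴ + t⁸ + t¹² + t¹⁶) has coefficients 1,0,0,0,1,0,0,0,1,0,0,0,1,0,0,0,1,0,0,0,0 for degrees 0…20.
Finally multiplying by (1 + t⁴ + t⁸ + t¹²), the product of all factors after the first has coefficients 1,0,0,0,2,0,0,0,3,0,0,0,4,0,0,0,4,0,0,0,3 for degrees 0…20.
[t²⁰] = 1·3 + 1·0 + 1·0 + 1·0 = 3.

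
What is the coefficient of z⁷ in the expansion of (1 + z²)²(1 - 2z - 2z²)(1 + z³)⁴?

-24

(1 + z²)² has coefficients 1,0,2,0,1 for degrees 0…4.
(1 - 2z - 2z²) has coefficients 1,-2,-2,0,0,0,0,0 for degrees 0…7.
Finally multiplying by (1 + z³)⁴, the product of all factors after the first has coefficients 1,-2,-2,4,-8,-8,6,-12 for degrees 0…7.
[z⁷] = 1·(-12) + 2·(-8) + 1·4 = -24.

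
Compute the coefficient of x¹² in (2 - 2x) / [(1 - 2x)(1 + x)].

The denominator gives the recurrence a_n = a_(n−1) + 2a_(n−2) for n ≥ 2; the numerator fixes a_0 = 2, a_1 = 0.
Iterating: 2, 0, 4, 4, 12, 20, 44, 84, 172, 340, 684, 1364, 2732, so a_12 = 2732.

2732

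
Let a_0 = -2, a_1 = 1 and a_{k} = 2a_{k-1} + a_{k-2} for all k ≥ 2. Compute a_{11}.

The ordinary generating function has denominator 1 - 2y - y^2.
Iterating the recurrence: a_0,…,a_{11} = -2, 1, 0, 1, 2, 5, 12, 29, 70, 169, 408, 985.

985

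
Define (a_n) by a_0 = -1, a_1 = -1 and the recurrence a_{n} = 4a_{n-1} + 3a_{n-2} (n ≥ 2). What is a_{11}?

-6767071

The ordinary generating function has denominator 1 - 4q - 3q^2.
Iterating the recurrence: a_0,…,a_{11} = -1, -1, -7, -31, -145, -673, -3127, -14527, -67489, -313537, -1456615, -6767071.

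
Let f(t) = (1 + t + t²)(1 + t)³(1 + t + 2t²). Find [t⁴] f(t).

25

(1 + t + t²) has coefficients 1,1,1 for degrees 0…2.
(1 + t)³ has coefficients 1,3,3,1,0 for degrees 0…4.
Finally multiplying by (1 + t + 2t²), the product of all factors after the first has coefficients 1,4,8,10,7 for degrees 0…4.
[t⁴] = 1·7 + 1·10 + 1·8 = 25.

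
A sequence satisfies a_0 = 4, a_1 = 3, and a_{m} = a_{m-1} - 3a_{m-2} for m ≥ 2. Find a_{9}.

The ordinary generating function has denominator 1 - z + 3z^2.
Iterating the recurrence: a_0,…,a_{9} = 4, 3, -9, -18, 9, 63, 36, -153, -261, 198.

198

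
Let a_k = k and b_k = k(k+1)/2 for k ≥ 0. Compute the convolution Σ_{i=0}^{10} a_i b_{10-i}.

495

This is [x^10] in the product of the two ordinary generating functions.
Σ = 0·55 + 1·45 + 2·36 + 3·28 + 4·21 + 5·15 + 6·10 + 7·6 + 8·3 + 9·1 + 10·0 = 495.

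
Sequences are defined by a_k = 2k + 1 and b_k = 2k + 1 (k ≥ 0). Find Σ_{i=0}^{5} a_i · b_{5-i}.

146

This is [x^5] in the product of the two ordinary generating functions.
Σ = 1·11 + 3·9 + 5·7 + 7·5 + 9·3 + 11·1 = 146.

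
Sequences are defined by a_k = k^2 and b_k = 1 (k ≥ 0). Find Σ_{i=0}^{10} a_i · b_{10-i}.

The convolution is the x^10 coefficient of A(x)B(x).
Σ = 0·1 + 1·1 + 4·1 + 9·1 + 16·1 + 25·1 + 36·1 + 49·1 + 64·1 + 81·1 + 100·1 = 385.

385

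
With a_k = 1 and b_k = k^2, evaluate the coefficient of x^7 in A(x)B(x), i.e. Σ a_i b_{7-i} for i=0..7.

140

The convolution is the x^7 coefficient of A(x)B(x).
Σ = 1·49 + 1·36 + 1·25 + 1·16 + 1·9 + 1·4 + 1·1 + 1·0 = 140.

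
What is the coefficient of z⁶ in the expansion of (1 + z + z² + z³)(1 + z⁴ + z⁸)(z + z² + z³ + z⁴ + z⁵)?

5

(1 + z + z² + z³) has coefficients 1,1,1,1 for degrees 0…3.
(1 + z⁴ + z⁸) has coefficients 1,0,0,0,1,0,0 for degrees 0…6.
Finally multiplying by (z + z² + z³ + z⁴ + z⁵), the product of all factors after the first has coefficients 0,1,1,1,1,2,1 for degrees 0…6.
[z⁶] = 1·1 + 1·2 + 1·1 + 1·1 = 5.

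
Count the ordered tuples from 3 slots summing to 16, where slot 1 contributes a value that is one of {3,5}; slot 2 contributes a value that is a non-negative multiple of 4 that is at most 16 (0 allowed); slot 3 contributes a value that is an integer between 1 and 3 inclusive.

The generating function for the choices is (t³ + t⁵)·(1 + t⁴ + t⁸ + t¹² + t¹⁶)·(t + t² + t³); the count is [t¹⁶].
(t³ + t⁵) has coefficients 0,0,0,1,0,1 for degrees 0…5.
(1 + t⁴ + t⁸ + t¹² + t¹⁶) has coefficients 1,0,0,0,1,0,0,0,1,0,0,0,1,0,0,0,1 for degrees 0…16.
Finally multiplying by (t + t² + t³), the product of all factors after the first has coefficients 0,1,1,1,0,1,1,1,0,1,1,1,0,1,1,1,0 for degrees 0…16.
[t¹⁶] = 1·1 + 1·1 = 2.

2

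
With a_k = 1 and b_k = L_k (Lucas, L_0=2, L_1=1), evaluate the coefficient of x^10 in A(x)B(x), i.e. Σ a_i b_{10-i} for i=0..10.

321

Write out a_i and b_{10-i} for i = 0,…,10 and sum the products.
Σ = 1·123 + 1·76 + 1·47 + 1·29 + 1·18 + 1·11 + 1·7 + 1·4 + 1·3 + 1·1 + 1·2 = 321.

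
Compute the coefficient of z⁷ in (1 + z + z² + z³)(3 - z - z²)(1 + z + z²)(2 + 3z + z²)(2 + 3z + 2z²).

-62

(1 + z + z² + z³) has coefficients 1,1,1,1 for degrees 0…3.
(3 - z - z²) has coefficients 3,-1,-1,0,0,0,0,0 for degrees 0…7.
Multiplying by (1 + z + z²) gives running coefficients 3,2,1,-2,-1,0,0,0 for degrees 0…7.
Multiplying by (2 + 3z + z²) gives running coefficients 6,13,11,1,-7,-5,-1,0 for degrees 0…7.
Finally multiplying by (2 + 3z + 2z²), the product of all factors after the first has coefficients 12,44,73,61,11,-29,-31,-13 for degrees 0…7.
[z⁷] = 1·(-13) + 1·(-31) + 1·(-29) + 1·11 = -62.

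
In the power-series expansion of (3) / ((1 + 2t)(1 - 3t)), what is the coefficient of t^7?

3783

Partial fractions give a closed form: a_n = (6/5)·(-2)^n + (9/5)·3^n.
At n = 7: a_7 = 3783.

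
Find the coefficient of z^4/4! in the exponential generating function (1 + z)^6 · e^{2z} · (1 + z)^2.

The EGF product rule gives c_4 = Σ_{k_1+k_2+k_3=4} C(4; k_1,k_2,k_3) · ∏ g_i(k_i), where (1+z)^6 gives the falling factorial (6)_k; e^{2z} gives (2)^k; (1+z)^2 gives the falling factorial (2)_k.
g_1(k) for k = 0…4: 1, 6, 30, 120, 360.
g_2(k) for k = 0…4: 1, 2, 4, 8, 16.
g_3(k) for k = 0…4: 1, 2, 2, 0, 0.
First combine the last two factors: h(k) = Σ_j C(k,j)·g_2(j)·g_3(k−j) for k = 0…4: 1, 4, 14, 44, 128.
c_4 = Σ_k C(4,k)·g_1(k)·h(4−k) = 1·1·128 + 4·6·44 + 6·30·14 + 4·120·4 + 1·360·1 = 128 + 1056 + 2520 + 1920 + 360 = 5984.

5984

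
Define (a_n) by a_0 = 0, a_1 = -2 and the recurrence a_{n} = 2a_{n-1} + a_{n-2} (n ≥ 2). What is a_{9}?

-1970

The ordinary generating function has denominator 1 - 2x - x^2.
Iterating the recurrence: a_0,…,a_{9} = 0, -2, -4, -10, -24, -58, -140, -338, -816, -1970.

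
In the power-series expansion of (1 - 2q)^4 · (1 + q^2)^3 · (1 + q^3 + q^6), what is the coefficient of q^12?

(1 - 2q)^4 has coefficients 1,-8,24,-32,16 for degrees 0…4.
(1 + q^2)^3 has coefficients 1,0,3,0,3,0,1,0,0,0,0,0,0 for degrees 0…12.
Finally multiplying by (1 + q^3 + q^6), the product of all factors after the first has coefficients 1,0,3,1,3,3,2,3,3,1,3,0,1 for degrees 0…12.
[q^12] = 1·1 − 8·0 + 24·3 − 32·1 + 16·3 = 89.

89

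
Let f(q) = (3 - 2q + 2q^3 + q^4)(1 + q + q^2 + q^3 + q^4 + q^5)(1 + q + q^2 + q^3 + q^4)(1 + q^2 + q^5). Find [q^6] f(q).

(3 - 2q + 2q^3 + q^4) has coefficients 3,-2,0,2,1 for degrees 0…4.
(1 + q + q^2 + q^3 + q^4 + q^5) has coefficients 1,1,1,1,1,1,0 for degrees 0…6.
Multiplying by (1 + q + q^2 + q^3 + q^4) gives running coefficients 1,2,3,4,5,5,4 for degrees 0…6.
Finally multiplying by (1 + q^2 + q^5), the product of all factors after the first has coefficients 1,2,4,6,8,10,11 for degrees 0…6.
[q^6] = 3·11 − 2·10 + 2·6 + 1·4 = 29.

29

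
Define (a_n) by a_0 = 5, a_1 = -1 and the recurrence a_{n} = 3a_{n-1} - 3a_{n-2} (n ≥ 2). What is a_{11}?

3888

The ordinary generating function has denominator 1 - 3q + 3q^2.
Iterating the recurrence: a_0,…,a_{11} = 5, -1, -18, -51, -99, -144, -135, 27, 486, 1377, 2673, 3888.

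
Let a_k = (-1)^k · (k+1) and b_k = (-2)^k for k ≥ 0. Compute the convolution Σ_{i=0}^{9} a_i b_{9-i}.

This is [x^9] in the product of the two ordinary generating functions.
Σ = 1·(-512) − 2·256 + 3·(-128) − 4·64 + 5·(-32) − 6·16 + 7·(-8) − 8·4 + 9·(-2) − 10·1 = -2036.

-2036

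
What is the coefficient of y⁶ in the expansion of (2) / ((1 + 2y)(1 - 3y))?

926

The denominator gives the recurrence a_n = a_(n−1) + 6a_(n−2) for n ≥ 2; the numerator fixes a_0 = 2, a_1 = 2.
Iterating: 2, 2, 14, 26, 110, 266, 926, so a_6 = 926.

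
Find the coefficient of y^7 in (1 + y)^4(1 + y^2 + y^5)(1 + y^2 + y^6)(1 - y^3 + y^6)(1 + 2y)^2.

(1 + y)^4 has coefficients 1,4,6,4,1 for degrees 0…4.
(1 + y^2 + y^5) has coefficients 1,0,1,0,0,1,0,0 for degrees 0…7.
Multiplying by (1 + y^2 + y^6) gives running coefficients 1,0,2,0,1,1,1,1 for degrees 0…7.
Multiplying by (1 - y^3 + y^6) gives running coefficients 1,0,2,-1,1,-1,2,0 for degrees 0…7.
Finally multiplying by (1 + 2y)^2, the product of all factors after the first has coefficients 1,4,6,7,5,-1,2,4 for degrees 0…7.
[y^7] = 1·4 + 4·2 + 6·(-1) + 4·5 + 1·7 = 33.

33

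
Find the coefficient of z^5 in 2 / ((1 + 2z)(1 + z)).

Partial fractions give a closed form: a_n = (4)·(-2)^n + (-2)·(-1)^n.
At n = 5: a_5 = -126.

-126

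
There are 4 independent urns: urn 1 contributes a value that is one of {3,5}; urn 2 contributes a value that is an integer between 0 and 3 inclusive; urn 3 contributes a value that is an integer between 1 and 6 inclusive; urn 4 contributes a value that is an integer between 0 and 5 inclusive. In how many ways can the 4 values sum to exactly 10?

34

The generating function for the choices is (z^3 + z^5)·(1 + z + z^2 + z^3)·(z + z^2 + z^3 + z^4 + z^5 + z^6)·(1 + z + z^2 + z^3 + z^4 + z^5); the count is [z^10].
(z^3 + z^5) has coefficients 0,0,0,1,0,1 for degrees 0…5.
(1 + z + z^2 + z^3) has coefficients 1,1,1,1,0,0,0,0,0,0,0 for degrees 0…10.
Multiplying by (z + z^2 + z^3 + z^4 + z^5 + z^6) gives running coefficients 0,1,2,3,4,4,4,3,2,1,0 for degrees 0…10.
Finally multiplying by (1 + z + z^2 + z^3 + z^4 + z^5), the product of all factors after the first has coefficients 0,1,3,6,10,14,18,20,20,18,14 for degrees 0…10.
[z^10] = 1·20 + 1·14 = 34.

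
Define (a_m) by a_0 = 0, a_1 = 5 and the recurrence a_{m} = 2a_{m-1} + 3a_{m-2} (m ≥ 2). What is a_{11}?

The ordinary generating function has denominator 1 - 2z - 3z^2.
Iterating the recurrence: a_0,…,a_{11} = 0, 5, 10, 35, 100, 305, 910, 2735, 8200, 24605, 73810, 221435.

221435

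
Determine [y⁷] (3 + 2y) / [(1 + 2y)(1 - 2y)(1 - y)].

Partial fractions give a closed form: a_n = (2/3)·(-2)^n + (4)·2^n + (-5/3)·1^n.
At n = 7: a_7 = 425.

425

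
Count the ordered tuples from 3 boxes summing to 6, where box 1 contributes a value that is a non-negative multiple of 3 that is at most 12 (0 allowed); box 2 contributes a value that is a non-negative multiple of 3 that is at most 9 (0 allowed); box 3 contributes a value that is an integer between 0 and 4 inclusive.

The generating function for the choices is (1 + x^3 + x^6 + x^9 + x^12)·(1 + x^3 + x^6 + x^9)·(1 + x + x^2 + x^3 + x^4); the count is [x^6].
(1 + x^3 + x^6 + x^9 + x^12) has coefficients 1,0,0,1,0,0,1 for degrees 0…6.
(1 + x^3 + x^6 + x^9) has coefficients 1,0,0,1,0,0,1 for degrees 0…6.
Finally multiplying by (1 + x + x^2 + x^3 + x^4), the product of all factors after the first has coefficients 1,1,1,2,2,1,2 for degrees 0…6.
[x^6] = 1·2 + 1·2 + 1·1 = 5.

5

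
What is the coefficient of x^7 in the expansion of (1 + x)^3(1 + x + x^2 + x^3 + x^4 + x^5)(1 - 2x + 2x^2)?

6

(1 + x)^3 has coefficients 1,3,3,1 for degrees 0…3.
(1 + x + x^2 + x^3 + x^4 + x^5) has coefficients 1,1,1,1,1,1,0,0 for degrees 0…7.
Finally multiplying by (1 - 2x + 2x^2), the product of all factors after the first has coefficients 1,-1,1,1,1,1,0,2 for degrees 0…7.
[x^7] = 1·2 + 3·0 + 3·1 + 1·1 = 6.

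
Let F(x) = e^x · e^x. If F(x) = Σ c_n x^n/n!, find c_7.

128

The EGF product rule gives c_7 = Σ_{k_1+k_2=7} C(7; k_1,k_2) · ∏ g_i(k_i), where e^x gives (1)^k; e^x gives (1)^k.
g_1(k) for k = 0…7: 1, 1, 1, 1, 1, 1, 1, 1.
g_2(k) for k = 0…7: 1, 1, 1, 1, 1, 1, 1, 1.
c_7 = Σ_k C(7,k)·g_1(k)·g_2(7−k) = 1·1·1 + 7·1·1 + 21·1·1 + 35·1·1 + 35·1·1 + 21·1·1 + 7·1·1 + 1·1·1 = 1 + 7 + 21 + 35 + 35 + 21 + 7 + 1 = 128.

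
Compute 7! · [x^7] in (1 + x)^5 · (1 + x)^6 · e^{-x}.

The EGF product rule gives c_7 = Σ_{k_1+k_2+k_3=7} C(7; k_1,k_2,k_3) · ∏ g_i(k_i), where (1+x)^5 gives the falling factorial (5)_k; (1+x)^6 gives the falling factorial (6)_k; e^{-x} gives (-1)^k.
g_1(k) for k = 0…7: 1, 5, 20, 60, 120, 120, 0, 0.
g_2(k) for k = 0…7: 1, 6, 30, 120, 360, 720, 720, 0.
g_3(k) for k = 0…7: 1, -1, 1, -1, 1, -1, 1, -1.
First combine the last two factors: h(k) = Σ_j C(k,j)·g_2(j)·g_3(k−j) for k = 0…7: 1, 5, 19, 47, 37, -151, -185, 1091.
c_7 = Σ_k C(7,k)·g_1(k)·h(7−k) = 1·1·1091 + 7·5·(-185) + 21·20·(-151) + 35·60·37 + 35·120·47 + 21·120·19 = 1091 − 6475 − 63420 + 77700 + 197400 + 47880 = 254176.

254176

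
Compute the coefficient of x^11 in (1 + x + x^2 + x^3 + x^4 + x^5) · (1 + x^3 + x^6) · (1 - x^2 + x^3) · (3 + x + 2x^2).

9

(1 + x + x^2 + x^3 + x^4 + x^5) has coefficients 1,1,1,1,1,1 for degrees 0…5.
(1 + x^3 + x^6) has coefficients 1,0,0,1,0,0,1,0,0,0,0,0 for degrees 0…11.
Multiplying by (1 - x^2 + x^3) gives running coefficients 1,0,-1,2,0,-1,2,0,-1,1,0,0 for degrees 0…11.
Finally multiplying by (3 + x + 2x^2), the product of all factors after the first has coefficients 3,1,-1,5,0,1,5,0,1,2,-1,2 for degrees 0…11.
[x^11] = 1·2 + 1·(-1) + 1·2 + 1·1 + 1·0 + 1·5 = 9.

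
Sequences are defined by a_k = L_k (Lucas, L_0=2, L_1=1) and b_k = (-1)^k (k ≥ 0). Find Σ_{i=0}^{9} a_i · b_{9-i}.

Write out a_i and b_{9-i} for i = 0,…,9 and sum the products.
Σ = 2·(-1) + 1·1 + 3·(-1) + 4·1 + 7·(-1) + 11·1 + 18·(-1) + 29·1 + 47·(-1) + 76·1 = 44.

44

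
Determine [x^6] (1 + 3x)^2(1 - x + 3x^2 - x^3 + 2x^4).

18

(1 + 3x)^2 has coefficients 1,6,9 for degrees 0…2.
(1 - x + 3x^2 - x^3 + 2x^4) has coefficients 1,-1,3,-1,2,0,0 for degrees 0…6.
[x^6] = 1·0 + 6·0 + 9·2 = 18.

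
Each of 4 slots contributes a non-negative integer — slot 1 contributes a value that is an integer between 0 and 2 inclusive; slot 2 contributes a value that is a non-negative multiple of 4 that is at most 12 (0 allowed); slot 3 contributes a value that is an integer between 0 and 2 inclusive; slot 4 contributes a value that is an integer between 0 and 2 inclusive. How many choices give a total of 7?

The generating function for the choices is (1 + t + t²)·(1 + t⁴ + t⁸ + t¹²)·(1 + t + t²)·(1 + t + t²); the count is [t⁷].
(1 + t + t²) has coefficients 1,1,1 for degrees 0…2.
(1 + t⁴ + t⁸ + t¹²) has coefficients 1,0,0,0,1,0,0,0 for degrees 0…7.
Multiplying by (1 + t + t²) gives running coefficients 1,1,1,0,1,1,1,0 for degrees 0…7.
Finally multiplying by (1 + t + t²), the product of all factors after the first has coefficients 1,2,3,2,2,2,3,2 for degrees 0…7.
[t⁷] = 1·2 + 1·3 + 1·2 = 7.

7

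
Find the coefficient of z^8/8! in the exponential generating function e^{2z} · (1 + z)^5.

The EGF product rule gives c_8 = Σ_{k_1+k_2=8} C(8; k_1,k_2) · ∏ g_i(k_i), where e^{2z} gives (2)^k; (1+z)^5 gives the falling factorial (5)_k.
g_1(k) for k = 0…8: 1, 2, 4, 8, 16, 32, 64, 128, 256.
g_2(k) for k = 0…8: 1, 5, 20, 60, 120, 120, 0, 0, 0.
c_8 = Σ_k C(8,k)·g_1(k)·g_2(8−k) = 56·8·120 + 70·16·120 + 56·32·60 + 28·64·20 + 8·128·5 + 1·256·1 = 53760 + 134400 + 107520 + 35840 + 5120 + 256 = 336896.

336896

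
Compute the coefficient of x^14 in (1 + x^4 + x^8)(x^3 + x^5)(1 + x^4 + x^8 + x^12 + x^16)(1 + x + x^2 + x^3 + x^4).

(1 + x^4 + x^8) has coefficients 1,0,0,0,1,0,0,0,1 for degrees 0…8.
(x^3 + x^5) has coefficients 0,0,0,1,0,1,0,0,0,0,0,0,0,0,0 for degrees 0…14.
Multiplying by (1 + x^4 + x^8 + x^12 + x^16) gives running coefficients 0,0,0,1,0,1,0,1,0,1,0,1,0,1,0 for degrees 0…14.
Finally multiplying by (1 + x + x^2 + x^3 + x^4), the product of all factors after the first has coefficients 0,0,0,1,1,2,2,3,2,3,2,3,2,3,2 for degrees 0…14.
[x^14] = 1·2 + 1·2 + 1·2 = 6.

6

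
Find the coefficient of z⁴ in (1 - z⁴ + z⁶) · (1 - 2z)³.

(1 - z⁴ + z⁶) has coefficients 1,0,0,0,-1 for degrees 0…4.
(1 - 2z)³ has coefficients 1,-6,12,-8,0 for degrees 0…4.
[z⁴] = 1·0 − 1·1 = -1.

-1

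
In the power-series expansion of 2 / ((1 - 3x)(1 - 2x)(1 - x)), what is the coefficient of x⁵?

Partial fractions give a closed form: a_n = (9)·3^n + (-8)·2^n + (1)·1^n.
At n = 5: a_5 = 1932.

1932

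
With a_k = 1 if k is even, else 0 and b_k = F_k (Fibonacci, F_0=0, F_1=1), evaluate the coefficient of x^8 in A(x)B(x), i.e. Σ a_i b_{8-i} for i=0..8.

33

The convolution is the x^8 coefficient of A(x)B(x).
Σ = 1·21 + 0·13 + 1·8 + 0·5 + 1·3 + 0·2 + 1·1 + 0·1 + 1·0 = 33.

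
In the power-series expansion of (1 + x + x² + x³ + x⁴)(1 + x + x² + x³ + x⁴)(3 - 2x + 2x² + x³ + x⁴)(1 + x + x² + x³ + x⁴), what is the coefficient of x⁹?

(1 + x + x² + x³ + x⁴) has coefficients 1,1,1,1,1 for degrees 0…4.
(1 + x + x² + x³ + x⁴) has coefficients 1,1,1,1,1,0,0,0,0,0 for degrees 0…9.
Multiplying by (3 - 2x + 2x² + x³ + x⁴) gives running coefficients 3,1,3,4,5,2,4,2,1,0 for degrees 0…9.
Finally multiplying by (1 + x + x² + x³ + x⁴), the product of all factors after the first has coefficients 3,4,7,11,16,15,18,17,14,9 for degrees 0…9.
[x⁹] = 1·9 + 1·14 + 1·17 + 1·18 + 1·15 = 73.

73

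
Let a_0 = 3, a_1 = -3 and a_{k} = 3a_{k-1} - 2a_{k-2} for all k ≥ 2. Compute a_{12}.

The ordinary generating function has denominator 1 - 3x + 2x^2.
Iterating the recurrence: a_0,…,a_{12} = 3, -3, -15, -39, -87, -183, -375, -759, -1527, -3063, -6135, -12279, -24567.

-24567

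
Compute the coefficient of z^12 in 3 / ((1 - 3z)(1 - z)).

Partial fractions give a closed form: a_n = (9/2)·3^n + (-3/2)·1^n.
At n = 12: a_12 = 2391483.

2391483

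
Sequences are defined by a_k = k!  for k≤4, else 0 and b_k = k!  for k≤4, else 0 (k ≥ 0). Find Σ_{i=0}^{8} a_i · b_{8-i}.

576

Write out a_i and b_{8-i} for i = 0,…,8 and sum the products.
Σ = 1·0 + 1·0 + 2·0 + 6·0 + 24·24 + 0·6 + 0·2 + 0·1 + 0·1 = 576.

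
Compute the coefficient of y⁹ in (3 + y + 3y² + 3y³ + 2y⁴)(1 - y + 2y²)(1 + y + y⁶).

(3 + y + 3y² + 3y³ + 2y⁴) has coefficients 3,1,3,3,2 for degrees 0…4.
(1 - y + 2y²) has coefficients 1,-1,2,0,0,0,0,0,0,0 for degrees 0…9.
Finally multiplying by (1 + y + y⁶), the product of all factors after the first has coefficients 1,0,1,2,0,0,1,-1,2,0 for degrees 0…9.
[y⁹] = 3·0 + 1·2 + 3·(-1) + 3·1 + 2·0 = 2.

2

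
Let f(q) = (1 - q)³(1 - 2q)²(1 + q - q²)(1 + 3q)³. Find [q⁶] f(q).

-416

(1 - q)³ has coefficients 1,-3,3,-1 for degrees 0…3.
(1 - 2q)² has coefficients 1,-4,4,0,0,0,0 for degrees 0…6.
Multiplying by (1 + q - q²) gives running coefficients 1,-3,-1,8,-4,0,0 for degrees 0…6.
Finally multiplying by (1 + 3q)³, the product of all factors after the first has coefficients 1,6,-1,-55,-40,153,108 for degrees 0…6.
[q⁶] = 1·108 − 3·153 + 3·(-40) − 1·(-55) = -416.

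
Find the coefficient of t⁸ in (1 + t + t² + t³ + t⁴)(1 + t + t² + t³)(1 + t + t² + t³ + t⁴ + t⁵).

(1 + t + t² + t³ + t⁴) has coefficients 1,1,1,1,1 for degrees 0…4.
(1 + t + t² + t³) has coefficients 1,1,1,1,0,0,0,0,0 for degrees 0…8.
Finally multiplying by (1 + t + t² + t³ + t⁴ + t⁵), the product of all factors after the first has coefficients 1,2,3,4,4,4,3,2,1 for degrees 0…8.
[t⁸] = 1·1 + 1·2 + 1·3 + 1·4 + 1·4 = 14.

14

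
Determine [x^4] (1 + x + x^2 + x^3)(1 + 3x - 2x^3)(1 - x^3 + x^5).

-3

(1 + x + x^2 + x^3) has coefficients 1,1,1,1 for degrees 0…3.
(1 + 3x - 2x^3) has coefficients 1,3,0,-2,0 for degrees 0…4.
Finally multiplying by (1 - x^3 + x^5), the product of all factors after the first has coefficients 1,3,0,-3,-3 for degrees 0…4.
[x^4] = 1·(-3) + 1·(-3) + 1·0 + 1·3 = -3.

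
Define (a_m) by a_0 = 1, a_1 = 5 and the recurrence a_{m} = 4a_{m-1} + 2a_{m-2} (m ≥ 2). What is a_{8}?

170896

The ordinary generating function has denominator 1 - 4q - 2q^2.
Iterating the recurrence: a_0,…,a_{8} = 1, 5, 22, 98, 436, 1940, 8632, 38408, 170896.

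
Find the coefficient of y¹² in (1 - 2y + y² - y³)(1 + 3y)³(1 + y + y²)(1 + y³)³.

(1 - 2y + y² - y³) has coefficients 1,-2,1,-1 for degrees 0…3.
(1 + 3y)³ has coefficients 1,9,27,27,0,0,0,0,0,0,0,0,0 for degrees 0…12.
Multiplying by (1 + y + y²) gives running coefficients 1,10,37,63,54,27,0,0,0,0,0,0,0 for degrees 0…12.
Finally multiplying by (1 + y³)³, the product of all factors after the first has coefficients 1,10,37,66,84,138,192,192,192,190,172,118,63 for degrees 0…12.
[y¹²] = 1·63 − 2·118 + 1·172 − 1·190 = -191.

-191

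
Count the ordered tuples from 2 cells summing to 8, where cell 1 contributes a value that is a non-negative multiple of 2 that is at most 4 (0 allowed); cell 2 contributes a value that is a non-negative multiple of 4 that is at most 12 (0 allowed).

2

The generating function for the choices is (1 + t^2 + t^4)·(1 + t^4 + t^8 + t^12); the count is [t^8].
(1 + t^2 + t^4) has coefficients 1,0,1,0,1 for degrees 0…4.
(1 + t^4 + t^8 + t^12) has coefficients 1,0,0,0,1,0,0,0,1 for degrees 0…8.
[t^8] = 1·1 + 1·0 + 1·1 = 2.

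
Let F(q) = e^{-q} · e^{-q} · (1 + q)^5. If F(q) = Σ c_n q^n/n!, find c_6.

The EGF product rule gives c_6 = Σ_{k_1+k_2+k_3=6} C(6; k_1,k_2,k_3) · ∏ g_i(k_i), where e^{-q} gives (-1)^k; e^{-q} gives (-1)^k; (1+q)^5 gives the falling factorial (5)_k.
g_1(k) for k = 0…6: 1, -1, 1, -1, 1, -1, 1.
g_2(k) for k = 0…6: 1, -1, 1, -1, 1, -1, 1.
g_3(k) for k = 0…6: 1, 5, 20, 60, 120, 120, 0.
First combine the last two factors: h(k) = Σ_j C(k,j)·g_2(j)·g_3(k−j) for k = 0…6: 1, 4, 11, 14, -19, -56, 151.
c_6 = Σ_k C(6,k)·g_1(k)·h(6−k) = 1·1·151 + 6·(-1)·(-56) + 15·1·(-19) + 20·(-1)·14 + 15·1·11 + 6·(-1)·4 + 1·1·1 = 151 + 336 − 285 − 280 + 165 − 24 + 1 = 64.

64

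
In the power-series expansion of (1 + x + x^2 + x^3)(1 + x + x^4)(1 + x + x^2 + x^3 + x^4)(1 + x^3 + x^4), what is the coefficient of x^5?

(1 + x + x^2 + x^3) has coefficients 1,1,1,1 for degrees 0…3.
(1 + x + x^4) has coefficients 1,1,0,0,1,0 for degrees 0…5.
Multiplying by (1 + x + x^2 + x^3 + x^4) gives running coefficients 1,2,2,2,3,2 for degrees 0…5.
Finally multiplying by (1 + x^3 + x^4), the product of all factors after the first has coefficients 1,2,2,3,6,6 for degrees 0…5.
[x^5] = 1·6 + 1·6 + 1·3 + 1·2 = 17.

17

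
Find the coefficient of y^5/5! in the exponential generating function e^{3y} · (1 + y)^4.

The EGF product rule gives c_5 = Σ_{k_1+k_2=5} C(5; k_1,k_2) · ∏ g_i(k_i), where e^{3y} gives (3)^k; (1+y)^4 gives the falling factorial (4)_k.
g_1(k) for k = 0…5: 1, 3, 9, 27, 81, 243.
g_2(k) for k = 0…5: 1, 4, 12, 24, 24, 0.
c_5 = Σ_k C(5,k)·g_1(k)·g_2(5−k) = 5·3·24 + 10·9·24 + 10·27·12 + 5·81·4 + 1·243·1 = 360 + 2160 + 3240 + 1620 + 243 = 7623.

7623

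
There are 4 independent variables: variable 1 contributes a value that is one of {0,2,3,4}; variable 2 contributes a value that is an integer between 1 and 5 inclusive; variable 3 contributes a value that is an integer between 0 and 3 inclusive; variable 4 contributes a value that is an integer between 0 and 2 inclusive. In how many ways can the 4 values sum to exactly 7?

The generating function for the choices is (1 + q^2 + q^3 + q^4)·(q + q^2 + q^3 + q^4 + q^5)·(1 + q + q^2 + q^3)·(1 + q + q^2); the count is [q^7].
(1 + q^2 + q^3 + q^4) has coefficients 1,0,1,1,1 for degrees 0…4.
(q + q^2 + q^3 + q^4 + q^5) has coefficients 0,1,1,1,1,1,0,0 for degrees 0…7.
Multiplying by (1 + q + q^2 + q^3) gives running coefficients 0,1,2,3,4,4,3,2 for degrees 0…7.
Finally multiplying by (1 + q + q^2), the product of all factors after the first has coefficients 0,1,3,6,9,11,11,9 for degrees 0…7.
[q^7] = 1·9 + 1·11 + 1·9 + 1·6 = 35.

35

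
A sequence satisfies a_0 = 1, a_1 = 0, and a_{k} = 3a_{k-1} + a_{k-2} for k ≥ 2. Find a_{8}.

The ordinary generating function has denominator 1 - 3z - z^2.
Iterating the recurrence: a_0,…,a_{8} = 1, 0, 1, 3, 10, 33, 109, 360, 1189.

1189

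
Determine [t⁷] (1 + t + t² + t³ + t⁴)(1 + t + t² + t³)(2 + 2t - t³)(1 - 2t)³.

(1 + t + t² + t³ + t⁴) has coefficients 1,1,1,1,1 for degrees 0…4.
(1 + t + t² + t³) has coefficients 1,1,1,1,0,0,0,0 for degrees 0…7.
Multiplying by (2 + 2t - t³) gives running coefficients 2,4,4,3,1,-1,-1,0 for degrees 0…7.
Finally multiplying by (1 - 2t)³, the product of all factors after the first has coefficients 2,-8,4,11,-1,-3,-7,-14 for degrees 0…7.
[t⁷] = 1·(-14) + 1·(-7) + 1·(-3) + 1·(-1) + 1·11 = -14.

-14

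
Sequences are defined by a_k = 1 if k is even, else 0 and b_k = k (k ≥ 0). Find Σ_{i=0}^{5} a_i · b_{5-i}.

The convolution is the t^5 coefficient of A(t)B(t).
Σ = 1·5 + 0·4 + 1·3 + 0·2 + 1·1 + 0·0 = 9.

9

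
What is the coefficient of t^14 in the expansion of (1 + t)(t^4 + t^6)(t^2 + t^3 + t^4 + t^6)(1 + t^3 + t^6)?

5

(1 + t) has coefficients 1,1 for degrees 0…1.
(t^4 + t^6) has coefficients 0,0,0,0,1,0,1,0,0,0,0,0,0,0,0 for degrees 0…14.
Multiplying by (t^2 + t^3 + t^4 + t^6) gives running coefficients 0,0,0,0,0,0,1,1,2,1,2,0,1,0,0 for degrees 0…14.
Finally multiplying by (1 + t^3 + t^6), the product of all factors after the first has coefficients 0,0,0,0,0,0,1,1,2,2,3,2,3,3,2 for degrees 0…14.
[t^14] = 1·2 + 1·3 = 5.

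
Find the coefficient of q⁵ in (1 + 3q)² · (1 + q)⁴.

(1 + 3q)² has coefficients 1,6,9 for degrees 0…2.
(1 + q)⁴ has coefficients 1,4,6,4,1,0 for degrees 0…5.
[q⁵] = 1·0 + 6·1 + 9·4 = 42.

42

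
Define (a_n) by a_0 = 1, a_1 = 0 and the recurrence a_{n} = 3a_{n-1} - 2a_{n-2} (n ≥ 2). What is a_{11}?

The ordinary generating function has denominator 1 - 3t + 2t^2.
Iterating the recurrence: a_0,…,a_{11} = 1, 0, -2, -6, -14, -30, -62, -126, -254, -510, -1022, -2046.

-2046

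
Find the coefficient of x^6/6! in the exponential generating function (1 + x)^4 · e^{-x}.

The EGF product rule gives c_6 = Σ_{k_1+k_2=6} C(6; k_1,k_2) · ∏ g_i(k_i), where (1+x)^4 gives the falling factorial (4)_k; e^{-x} gives (-1)^k.
g_1(k) for k = 0…6: 1, 4, 12, 24, 24, 0, 0.
g_2(k) for k = 0…6: 1, -1, 1, -1, 1, -1, 1.
c_6 = Σ_k C(6,k)·g_1(k)·g_2(6−k) = 1·1·1 + 6·4·(-1) + 15·12·1 + 20·24·(-1) + 15·24·1 = 1 − 24 + 180 − 480 + 360 = 37.

37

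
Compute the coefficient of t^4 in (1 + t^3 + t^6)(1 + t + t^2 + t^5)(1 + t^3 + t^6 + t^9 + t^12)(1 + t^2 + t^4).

4

(1 + t^3 + t^6) has coefficients 1,0,0,1,0 for degrees 0…4.
(1 + t + t^2 + t^5) has coefficients 1,1,1,0,0 for degrees 0…4.
Multiplying by (1 + t^3 + t^6 + t^9 + t^12) gives running coefficients 1,1,1,1,1 for degrees 0…4.
Finally multiplying by (1 + t^2 + t^4), the product of all factors after the first has coefficients 1,1,2,2,3 for degrees 0…4.
[t^4] = 1·3 + 1·1 = 4.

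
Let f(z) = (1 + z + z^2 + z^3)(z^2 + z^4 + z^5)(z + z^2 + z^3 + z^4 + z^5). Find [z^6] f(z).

(1 + z + z^2 + z^3) has coefficients 1,1,1,1 for degrees 0…3.
(z^2 + z^4 + z^5) has coefficients 0,0,1,0,1,1,0 for degrees 0…6.
Finally multiplying by (z + z^2 + z^3 + z^4 + z^5), the product of all factors after the first has coefficients 0,0,0,1,1,2,3 for degrees 0…6.
[z^6] = 1·3 + 1·2 + 1·1 + 1·1 = 7.

7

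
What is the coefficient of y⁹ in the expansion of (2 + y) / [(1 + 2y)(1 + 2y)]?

The denominator gives the recurrence a_n = −4a_(n−1) − 4a_(n−2) for n ≥ 3; the numerator fixes a_0 = 2, a_1 = -7, a_2 = 20.
Iterating: 2, -7, 20, -52, 128, -304, 704, -1600, 3584, -7936, so a_9 = -7936.

-7936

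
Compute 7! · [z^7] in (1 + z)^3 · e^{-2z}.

544

The EGF product rule gives c_7 = Σ_{k_1+k_2=7} C(7; k_1,k_2) · ∏ g_i(k_i), where (1+z)^3 gives the falling factorial (3)_k; e^{-2z} gives (-2)^k.
g_1(k) for k = 0…7: 1, 3, 6, 6, 0, 0, 0, 0.
g_2(k) for k = 0…7: 1, -2, 4, -8, 16, -32, 64, -128.
c_7 = Σ_k C(7,k)·g_1(k)·g_2(7−k) = 1·1·(-128) + 7·3·64 + 21·6·(-32) + 35·6·16 = −128 + 1344 − 4032 + 3360 = 544.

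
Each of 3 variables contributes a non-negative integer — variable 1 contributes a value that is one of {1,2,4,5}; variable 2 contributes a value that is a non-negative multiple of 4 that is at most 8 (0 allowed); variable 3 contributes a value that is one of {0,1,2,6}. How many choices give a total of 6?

4

The generating function for the choices is (q + q^2 + q^4 + q^5)·(1 + q^4 + q^8)·(1 + q + q^2 + q^6); the count is [q^6].
(q + q^2 + q^4 + q^5) has coefficients 0,1,1,0,1,1 for degrees 0…5.
(1 + q^4 + q^8) has coefficients 1,0,0,0,1,0,0 for degrees 0…6.
Finally multiplying by (1 + q + q^2 + q^6), the product of all factors after the first has coefficients 1,1,1,0,1,1,2 for degrees 0…6.
[q^6] = 1·1 + 1·1 + 1·1 + 1·1 = 4.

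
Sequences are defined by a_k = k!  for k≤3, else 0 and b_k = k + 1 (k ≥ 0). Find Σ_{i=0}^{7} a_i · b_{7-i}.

57

Write out a_i and b_{7-i} for i = 0,…,7 and sum the products.
Σ = 1·8 + 1·7 + 2·6 + 6·5 + 0·4 + 0·3 + 0·2 + 0·1 = 57.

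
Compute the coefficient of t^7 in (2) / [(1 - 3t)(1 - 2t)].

Partial fractions give a closed form: a_n = (6)·3^n + (-4)·2^n.
At n = 7: a_7 = 12610.

12610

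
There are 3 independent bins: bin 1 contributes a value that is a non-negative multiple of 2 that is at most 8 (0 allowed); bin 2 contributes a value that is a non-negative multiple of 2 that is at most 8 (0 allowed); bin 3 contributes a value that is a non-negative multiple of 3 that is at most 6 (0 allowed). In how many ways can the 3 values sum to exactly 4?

3

The generating function for the choices is (1 + z² + z⁴ + z⁶ + z⁸)·(1 + z² + z⁴ + z⁶ + z⁸)·(1 + z³ + z⁶); the count is [z⁴].
(1 + z² + z⁴ + z⁶ + z⁸) has coefficients 1,0,1,0,1 for degrees 0…4.
(1 + z² + z⁴ + z⁶ + z⁸) has coefficients 1,0,1,0,1 for degrees 0…4.
Finally multiplying by (1 + z³ + z⁶), the product of all factors after the first has coefficients 1,0,1,1,1 for degrees 0…4.
[z⁴] = 1·1 + 1·1 + 1·1 = 3.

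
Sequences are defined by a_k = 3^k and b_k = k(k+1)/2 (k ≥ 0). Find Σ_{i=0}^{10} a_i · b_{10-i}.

66394

This is [x^10] in the product of the two ordinary generating functions.
Σ = 1·55 + 3·45 + 9·36 + 27·28 + 81·21 + 243·15 + 729·10 + 2187·6 + 6561·3 + 19683·1 + 59049·0 = 66394.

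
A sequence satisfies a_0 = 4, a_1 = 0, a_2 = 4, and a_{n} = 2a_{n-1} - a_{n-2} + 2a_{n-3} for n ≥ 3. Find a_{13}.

13104

The ordinary generating function has denominator 1 - 2x + x^2 - 2x^3.
Iterating the recurrence: a_0,…,a_{13} = 4, 0, 4, 16, 28, 48, 100, 208, 412, 816, 1636, 3280, 6556, 13104.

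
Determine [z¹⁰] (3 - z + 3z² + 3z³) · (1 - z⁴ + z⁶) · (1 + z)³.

(3 - z + 3z² + 3z³) has coefficients 3,-1,3,3 for degrees 0…3.
(1 - z⁴ + z⁶) has coefficients 1,0,0,0,-1,0,1,0,0,0,0 for degrees 0…10.
Finally multiplying by (1 + z)³, the product of all factors after the first has coefficients 1,3,3,1,-1,-3,-2,2,3,1,0 for degrees 0…10.
[z¹⁰] = 3·0 − 1·1 + 3·3 + 3·2 = 14.

14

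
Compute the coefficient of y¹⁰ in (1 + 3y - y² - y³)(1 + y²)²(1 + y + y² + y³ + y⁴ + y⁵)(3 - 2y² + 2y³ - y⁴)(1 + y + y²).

(1 + 3y - y² - y³) has coefficients 1,3,-1,-1 for degrees 0…3.
(1 + y²)² has coefficients 1,0,2,0,1,0,0,0,0,0,0 for degrees 0…10.
Multiplying by (1 + y + y² + y³ + y⁴ + y⁵) gives running coefficients 1,1,3,3,4,4,3,3,1,1,0 for degrees 0…10.
Multiplying by (3 - 2y² + 2y³ - y⁴) gives running coefficients 3,3,7,9,7,11,4,6,1,-1,1 for degrees 0…10.
Finally multiplying by (1 + y + y²), the product of all factors after the first has coefficients 3,6,13,19,23,27,22,21,11,6,1 for degrees 0…10.
[y¹⁰] = 1·1 + 3·6 − 1·11 − 1·21 = -13.

-13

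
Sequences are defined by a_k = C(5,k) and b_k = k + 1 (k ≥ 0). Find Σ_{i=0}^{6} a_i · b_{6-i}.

The convolution is the x^6 coefficient of A(x)B(x).
Σ = 1·7 + 5·6 + 10·5 + 10·4 + 5·3 + 1·2 + 0·1 = 144.

144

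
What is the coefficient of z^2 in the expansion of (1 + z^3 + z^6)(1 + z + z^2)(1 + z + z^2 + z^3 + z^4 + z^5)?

3

(1 + z^3 + z^6) has coefficients 1,0,0 for degrees 0…2.
(1 + z + z^2) has coefficients 1,1,1 for degrees 0…2.
Finally multiplying by (1 + z + z^2 + z^3 + z^4 + z^5), the product of all factors after the first has coefficients 1,2,3 for degrees 0…2.
[z^2] = 1·3 = 3.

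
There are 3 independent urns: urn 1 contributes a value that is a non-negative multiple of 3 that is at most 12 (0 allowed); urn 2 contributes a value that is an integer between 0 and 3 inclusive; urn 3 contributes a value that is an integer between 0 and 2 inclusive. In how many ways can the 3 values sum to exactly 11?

4

The generating function for the choices is (1 + y^3 + y^6 + y^9 + y^12)·(1 + y + y^2 + y^3)·(1 + y + y^2); the count is [y^11].
(1 + y^3 + y^6 + y^9 + y^12) has coefficients 1,0,0,1,0,0,1,0,0,1,0,0 for degrees 0…11.
(1 + y + y^2 + y^3) has coefficients 1,1,1,1,0,0,0,0,0,0,0,0 for degrees 0…11.
Finally multiplying by (1 + y + y^2), the product of all factors after the first has coefficients 1,2,3,3,2,1,0,0,0,0,0,0 for degrees 0…11.
[y^11] = 1·0 + 1·0 + 1·1 + 1·3 = 4.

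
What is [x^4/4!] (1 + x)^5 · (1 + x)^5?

The EGF product rule gives c_4 = Σ_{k_1+k_2=4} C(4; k_1,k_2) · ∏ g_i(k_i), where (1+x)^5 gives the falling factorial (5)_k; (1+x)^5 gives the falling factorial (5)_k.
g_1(k) for k = 0…4: 1, 5, 20, 60, 120.
g_2(k) for k = 0…4: 1, 5, 20, 60, 120.
c_4 = Σ_k C(4,k)·g_1(k)·g_2(4−k) = 1·1·120 + 4·5·60 + 6·20·20 + 4·60·5 + 1·120·1 = 120 + 1200 + 2400 + 1200 + 120 = 5040.

5040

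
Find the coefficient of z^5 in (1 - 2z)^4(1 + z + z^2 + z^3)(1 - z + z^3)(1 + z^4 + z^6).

17

(1 - 2z)^4 has coefficients 1,-8,24,-32,16 for degrees 0…4.
(1 + z + z^2 + z^3) has coefficients 1,1,1,1,0,0 for degrees 0…5.
Multiplying by (1 - z + z^3) gives running coefficients 1,0,0,1,0,1 for degrees 0…5.
Finally multiplying by (1 + z^4 + z^6), the product of all factors after the first has coefficients 1,0,0,1,1,1 for degrees 0…5.
[z^5] = 1·1 − 8·1 + 24·1 − 32·0 + 16·0 = 17.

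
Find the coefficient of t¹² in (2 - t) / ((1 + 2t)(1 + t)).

20477

The denominator gives the recurrence a_n = −3a_(n−1) − 2a_(n−2) for n ≥ 3; the numerator fixes a_0 = 2, a_1 = -7, a_2 = 17.
Iterating: 2, -7, 17, -37, 77, -157, 317, -637, 1277, -2557, 5117, -10237, 20477, so a_12 = 20477.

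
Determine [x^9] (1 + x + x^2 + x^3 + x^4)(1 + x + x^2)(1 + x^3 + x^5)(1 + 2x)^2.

48

(1 + x + x^2 + x^3 + x^4) has coefficients 1,1,1,1,1 for degrees 0…4.
(1 + x + x^2) has coefficients 1,1,1,0,0,0,0,0,0,0 for degrees 0…9.
Multiplying by (1 + x^3 + x^5) gives running coefficients 1,1,1,1,1,2,1,1,0,0 for degrees 0…9.
Finally multiplying by (1 + 2x)^2, the product of all factors after the first has coefficients 1,5,9,9,9,10,13,13,8,4 for degrees 0…9.
[x^9] = 1·4 + 1·8 + 1·13 + 1·13 + 1·10 = 48.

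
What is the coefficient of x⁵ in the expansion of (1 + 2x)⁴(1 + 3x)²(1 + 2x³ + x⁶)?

546

(1 + 2x)⁴ has coefficients 1,8,24,32,16 for degrees 0…4.
(1 + 3x)² has coefficients 1,6,9,0,0,0 for degrees 0…5.
Finally multiplying by (1 + 2x³ + x⁶), the product of all factors after the first has coefficients 1,6,9,2,12,18 for degrees 0…5.
[x⁵] = 1·18 + 8·12 + 24·2 + 32·9 + 16·6 = 546.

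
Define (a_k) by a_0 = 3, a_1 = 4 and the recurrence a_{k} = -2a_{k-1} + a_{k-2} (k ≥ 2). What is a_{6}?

The ordinary generating function has denominator 1 + 2y - y^2.
Iterating the recurrence: a_0,…,a_{6} = 3, 4, -5, 14, -33, 80, -193.

-193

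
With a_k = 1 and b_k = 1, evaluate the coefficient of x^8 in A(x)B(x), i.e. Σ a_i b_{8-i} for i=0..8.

The convolution is the x^8 coefficient of A(x)B(x).
Σ = 1·1 + 1·1 + 1·1 + 1·1 + 1·1 + 1·1 + 1·1 + 1·1 + 1·1 = 9.

9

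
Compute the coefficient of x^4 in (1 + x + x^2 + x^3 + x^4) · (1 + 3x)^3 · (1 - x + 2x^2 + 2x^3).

(1 + x + x^2 + x^3 + x^4) has coefficients 1,1,1,1,1 for degrees 0…4.
(1 + 3x)^3 has coefficients 1,9,27,27,0 for degrees 0…4.
Finally multiplying by (1 - x + 2x^2 + 2x^3), the product of all factors after the first has coefficients 1,8,20,20,45 for degrees 0…4.
[x^4] = 1·45 + 1·20 + 1·20 + 1·8 + 1·1 = 94.

94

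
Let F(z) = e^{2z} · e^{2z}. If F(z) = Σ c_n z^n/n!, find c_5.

1024

The EGF product rule gives c_5 = Σ_{k_1+k_2=5} C(5; k_1,k_2) · ∏ g_i(k_i), where e^{2z} gives (2)^k; e^{2z} gives (2)^k.
g_1(k) for k = 0…5: 1, 2, 4, 8, 16, 32.
g_2(k) for k = 0…5: 1, 2, 4, 8, 16, 32.
c_5 = Σ_k C(5,k)·g_1(k)·g_2(5−k) = 1·1·32 + 5·2·16 + 10·4·8 + 10·8·4 + 5·16·2 + 1·32·1 = 32 + 160 + 320 + 320 + 160 + 32 = 1024.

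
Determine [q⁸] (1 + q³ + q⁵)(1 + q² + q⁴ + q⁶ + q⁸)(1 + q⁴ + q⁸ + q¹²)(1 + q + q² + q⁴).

10

(1 + q³ + q⁵) has coefficients 1,0,0,1,0,1 for degrees 0…5.
(1 + q² + q⁴ + q⁶ + q⁸) has coefficients 1,0,1,0,1,0,1,0,1 for degrees 0…8.
Multiplying by (1 + q⁴ + q⁸ + q¹²) gives running coefficients 1,0,1,0,2,0,2,0,3 for degrees 0…8.
Finally multiplying by (1 + q + q² + q⁴), the product of all factors after the first has coefficients 1,1,2,1,4,2,5,2,7 for degrees 0…8.
[q⁸] = 1·7 + 1·2 + 1·1 = 10.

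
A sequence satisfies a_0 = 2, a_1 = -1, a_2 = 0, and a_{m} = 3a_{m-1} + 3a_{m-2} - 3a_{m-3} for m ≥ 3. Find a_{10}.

The ordinary generating function has denominator 1 - 3z - 3z^2 + 3z^3.
Iterating the recurrence: a_0,…,a_{10} = 2, -1, 0, -9, -24, -99, -342, -1251, -4482, -16173, -58212.

-58212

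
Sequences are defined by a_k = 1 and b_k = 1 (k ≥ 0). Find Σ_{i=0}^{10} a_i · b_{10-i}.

11

This is [x^10] in the product of the two ordinary generating functions.
Σ = 1·1 + 1·1 + 1·1 + 1·1 + 1·1 + 1·1 + 1·1 + 1·1 + 1·1 + 1·1 + 1·1 = 11.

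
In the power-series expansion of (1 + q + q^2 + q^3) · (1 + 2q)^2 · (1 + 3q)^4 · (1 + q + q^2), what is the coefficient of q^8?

(1 + q + q^2 + q^3) has coefficients 1,1,1,1 for degrees 0…3.
(1 + 2q)^2 has coefficients 1,4,4,0,0,0,0,0,0 for degrees 0…8.
Multiplying by (1 + 3q)^4 gives running coefficients 1,16,106,372,729,756,324,0,0 for degrees 0…8.
Finally multiplying by (1 + q + q^2), the product of all factors after the first has coefficients 1,17,123,494,1207,1857,1809,1080,324 for degrees 0…8.
[q^8] = 1·324 + 1·1080 + 1·1809 + 1·1857 = 5070.

5070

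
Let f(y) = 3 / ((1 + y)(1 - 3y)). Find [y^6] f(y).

1641

Partial fractions give a closed form: a_n = (3/4)·(-1)^n + (9/4)·3^n.
At n = 6: a_6 = 1641.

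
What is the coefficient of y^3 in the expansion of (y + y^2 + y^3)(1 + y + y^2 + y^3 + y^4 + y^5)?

(y + y^2 + y^3) has coefficients 0,1,1,1 for degrees 0…3.
(1 + y + y^2 + y^3 + y^4 + y^5) has coefficients 1,1,1,1 for degrees 0…3.
[y^3] = 1·1 + 1·1 + 1·1 = 3.

3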